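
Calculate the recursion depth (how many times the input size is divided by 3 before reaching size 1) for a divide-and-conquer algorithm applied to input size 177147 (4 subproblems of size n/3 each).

For divide and conquer with division factor 3:

Problem sizes at each level:
Level 0: 177147
Level 1: 59049
Level 2: 19683
Level 3: 6561
Level 4: 2187
Level 5: 729
Level 6: 243
Level 7: 81
Level 8: 27
Level 9: 9
Level 10: 3
Level 11: 1

The root is level 0 and the size-1 base case is level 11 (the tree spans levels 0 through 11, i.e. 12 levels counting the root), so the depth is the number of divisions: log_3(177147) = 11

The recursion tree depth is log_3(177147) = 11. At each level, the problem size is divided by 3, so it takes 11 divisions to reduce to a base case of size 1. The algorithm makes 4 recursive calls at each level.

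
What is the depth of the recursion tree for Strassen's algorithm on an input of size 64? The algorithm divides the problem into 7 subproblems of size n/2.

For divide and conquer with division factor 2:

Problem sizes at each level:
Level 0: 64
Level 1: 32
Level 2: 16
Level 3: 8
Level 4: 4
Level 5: 2
Level 6: 1

The root is level 0 and the size-1 base case is level 6 (the tree spans levels 0 through 6, i.e. 7 levels counting the root), so the depth is the number of divisions: log_2(64) = 6

The recursion tree depth is log_2(64) = 6. At each level, the problem size is divided by 2, so it takes 6 divisions to reduce to a base case of size 1. The algorithm makes 7 recursive calls at each level.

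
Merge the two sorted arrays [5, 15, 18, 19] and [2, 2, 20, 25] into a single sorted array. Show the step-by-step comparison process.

Merging process:

Compare 5 vs 2: take 2 from right. Merged: [2]
Compare 5 vs 2: take 2 from right. Merged: [2, 2]
Compare 5 vs 20: take 5 from left. Merged: [2, 2, 5]
Compare 15 vs 20: take 15 from left. Merged: [2, 2, 5, 15]
Compare 18 vs 20: take 18 from left. Merged: [2, 2, 5, 15, 18]
Compare 19 vs 20: take 19 from left. Merged: [2, 2, 5, 15, 18, 19]
Append remaining from right: [20, 25]. Merged: [2, 2, 5, 15, 18, 19, 20, 25]

Final merged array: [2, 2, 5, 15, 18, 19, 20, 25]
Total comparisons: 6

The merged array is [2, 2, 5, 15, 18, 19, 20, 25], requiring 6 comparisons. The merge step runs in O(n) time where n is the total number of elements.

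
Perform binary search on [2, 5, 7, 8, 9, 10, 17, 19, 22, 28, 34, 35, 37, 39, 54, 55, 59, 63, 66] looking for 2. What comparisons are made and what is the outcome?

Binary search for 2 in [2, 5, 7, 8, 9, 10, 17, 19, 22, 28, 34, 35, 37, 39, 54, 55, 59, 63, 66]:

lo=0, hi=18, mid=9, arr[mid]=28 -> 28 > 2, search left half
lo=0, hi=8, mid=4, arr[mid]=9 -> 9 > 2, search left half
lo=0, hi=3, mid=1, arr[mid]=5 -> 5 > 2, search left half
lo=0, hi=0, mid=0, arr[mid]=2 -> Found target at index 0!

Binary search finds 2 at index 0 after 4 comparisons. The search repeatedly halves the search space by comparing with the middle element.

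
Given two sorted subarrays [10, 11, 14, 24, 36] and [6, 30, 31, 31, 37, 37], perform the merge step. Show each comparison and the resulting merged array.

Merging process:

Compare 10 vs 6: take 6 from right. Merged: [6]
Compare 10 vs 30: take 10 from left. Merged: [6, 10]
Compare 11 vs 30: take 11 from left. Merged: [6, 10, 11]
Compare 14 vs 30: take 14 from left. Merged: [6, 10, 11, 14]
Compare 24 vs 30: take 24 from left. Merged: [6, 10, 11, 14, 24]
Compare 36 vs 30: take 30 from right. Merged: [6, 10, 11, 14, 24, 30]
Compare 36 vs 31: take 31 from right. Merged: [6, 10, 11, 14, 24, 30, 31]
Compare 36 vs 31: take 31 from right. Merged: [6, 10, 11, 14, 24, 30, 31, 31]
Compare 36 vs 37: take 36 from left. Merged: [6, 10, 11, 14, 24, 30, 31, 31, 36]
Append remaining from right: [37, 37]. Merged: [6, 10, 11, 14, 24, 30, 31, 31, 36, 37, 37]

Final merged array: [6, 10, 11, 14, 24, 30, 31, 31, 36, 37, 37]
Total comparisons: 9

The merged array is [6, 10, 11, 14, 24, 30, 31, 31, 36, 37, 37], requiring 9 comparisons. The merge step runs in O(n) time where n is the total number of elements.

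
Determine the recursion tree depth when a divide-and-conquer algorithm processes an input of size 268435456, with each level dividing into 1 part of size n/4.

For divide and conquer with division factor 4:

Problem sizes at each level:
Level 0: 268435456
Level 1: 67108864
Level 2: 16777216
Level 3: 4194304
Level 4: 1048576
Level 5: 262144
Level 6: 65536
Level 7: 16384
Level 8: 4096
Level 9: 1024
Level 10: 256
Level 11: 64
Level 12: 16
Level 13: 4
Level 14: 1

The root is level 0 and the size-1 base case is level 14 (the tree spans levels 0 through 14, i.e. 15 levels counting the root), so the depth is the number of divisions: log_4(268435456) = 14

The recursion tree depth is log_4(268435456) = 14. At each level, the problem size is divided by 4, so it takes 14 divisions to reduce to a base case of size 1. The algorithm makes 1 recursive call at each level.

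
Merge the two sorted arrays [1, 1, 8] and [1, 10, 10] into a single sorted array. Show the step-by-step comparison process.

Merging process:

Compare 1 vs 1: take 1 from left. Merged: [1]
Compare 1 vs 1: take 1 from left. Merged: [1, 1]
Compare 8 vs 1: take 1 from right. Merged: [1, 1, 1]
Compare 8 vs 10: take 8 from left. Merged: [1, 1, 1, 8]
Append remaining from right: [10, 10]. Merged: [1, 1, 1, 8, 10, 10]

Final merged array: [1, 1, 1, 8, 10, 10]
Total comparisons: 4

The merged array is [1, 1, 1, 8, 10, 10], requiring 4 comparisons. The merge step runs in O(n) time where n is the total number of elements.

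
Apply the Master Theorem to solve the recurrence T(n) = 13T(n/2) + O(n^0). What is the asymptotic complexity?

Master Theorem for T(n) = 13T(n/2) + O(n^0):

a = 13, b = 2, c = 0
log_b(a) = log_2(13) = 3.7004

Case 1: c = 0 < log_2(13) = 3.7004
T(n) = O(n^(log_2 13))

For T(n) = 13T(n/2) + O(n^0): log_2(13) = 3.7004. This is Case 1 of the Master Theorem (c < log_b(a), work dominated by leaves), giving O(n^(log_2 13)).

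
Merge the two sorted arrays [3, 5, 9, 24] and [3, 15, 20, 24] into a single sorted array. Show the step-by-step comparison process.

Merging process:

Compare 3 vs 3: take 3 from left. Merged: [3]
Compare 5 vs 3: take 3 from right. Merged: [3, 3]
Compare 5 vs 15: take 5 from left. Merged: [3, 3, 5]
Compare 9 vs 15: take 9 from left. Merged: [3, 3, 5, 9]
Compare 24 vs 15: take 15 from right. Merged: [3, 3, 5, 9, 15]
Compare 24 vs 20: take 20 from right. Merged: [3, 3, 5, 9, 15, 20]
Compare 24 vs 24: take 24 from left. Merged: [3, 3, 5, 9, 15, 20, 24]
Append remaining from right: [24]. Merged: [3, 3, 5, 9, 15, 20, 24, 24]

Final merged array: [3, 3, 5, 9, 15, 20, 24, 24]
Total comparisons: 7

The merged array is [3, 3, 5, 9, 15, 20, 24, 24], requiring 7 comparisons. The merge step runs in O(n) time where n is the total number of elements.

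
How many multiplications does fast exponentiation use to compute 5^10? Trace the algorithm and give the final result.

Computing 5^10 by squaring (build up from 5^1; each line after the first costs one multiplication):

5^1 = 5
5^2 = (5^1)^2 = 5^2 = 25
5^4 = (5^2)^2 = 25^2 = 625
5^5 = 5 * 5^4 = 5 * 625 = 3125
5^10 = (5^5)^2 = 3125^2 = 9765625

Result: 9765625
Multiplications needed: 4 (4 lines after 5^1)

5^10 = 9765625. Using exponentiation by squaring, this requires 4 multiplications. The key idea: if the exponent is even, square the half-power; if odd, multiply by the base once.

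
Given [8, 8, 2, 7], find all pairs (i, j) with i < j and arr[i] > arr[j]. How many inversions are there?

Finding inversions in [8, 8, 2, 7]:

(0, 2): arr[0]=8 > arr[2]=2
(0, 3): arr[0]=8 > arr[3]=7
(1, 2): arr[1]=8 > arr[2]=2
(1, 3): arr[1]=8 > arr[3]=7

Total inversions: 4

The array has 4 inversion(s): (0,2), (0,3), (1,2), (1,3). Each pair (i,j) satisfies i < j and arr[i] > arr[j].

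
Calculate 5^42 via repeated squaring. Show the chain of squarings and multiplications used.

Computing 5^42 by squaring (build up from 5^1; each line after the first costs one multiplication):

5^1 = 5
5^2 = (5^1)^2 = 5^2 = 25
5^4 = (5^2)^2 = 25^2 = 625
5^5 = 5 * 5^4 = 5 * 625 = 3125
5^10 = (5^5)^2 = 3125^2 = 9765625
5^20 = (5^10)^2 = 9765625^2 = 95367431640625
5^21 = 5 * 5^20 = 5 * 95367431640625 = 476837158203125
5^42 = (5^21)^2 = 476837158203125^2 = 227373675443232059478759765625

Result: 227373675443232059478759765625
Multiplications needed: 7 (7 lines after 5^1)

5^42 = 227373675443232059478759765625. Using exponentiation by squaring, this requires 7 multiplications. The key idea: if the exponent is even, square the half-power; if odd, multiply by the base once.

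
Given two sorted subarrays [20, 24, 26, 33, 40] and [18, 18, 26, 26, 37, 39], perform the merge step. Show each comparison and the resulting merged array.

Merging process:

Compare 20 vs 18: take 18 from right. Merged: [18]
Compare 20 vs 18: take 18 from right. Merged: [18, 18]
Compare 20 vs 26: take 20 from left. Merged: [18, 18, 20]
Compare 24 vs 26: take 24 from left. Merged: [18, 18, 20, 24]
Compare 26 vs 26: take 26 from left. Merged: [18, 18, 20, 24, 26]
Compare 33 vs 26: take 26 from right. Merged: [18, 18, 20, 24, 26, 26]
Compare 33 vs 26: take 26 from right. Merged: [18, 18, 20, 24, 26, 26, 26]
Compare 33 vs 37: take 33 from left. Merged: [18, 18, 20, 24, 26, 26, 26, 33]
Compare 40 vs 37: take 37 from right. Merged: [18, 18, 20, 24, 26, 26, 26, 33, 37]
Compare 40 vs 39: take 39 from right. Merged: [18, 18, 20, 24, 26, 26, 26, 33, 37, 39]
Append remaining from left: [40]. Merged: [18, 18, 20, 24, 26, 26, 26, 33, 37, 39, 40]

Final merged array: [18, 18, 20, 24, 26, 26, 26, 33, 37, 39, 40]
Total comparisons: 10

The merged array is [18, 18, 20, 24, 26, 26, 26, 33, 37, 39, 40], requiring 10 comparisons. The merge step runs in O(n) time where n is the total number of elements.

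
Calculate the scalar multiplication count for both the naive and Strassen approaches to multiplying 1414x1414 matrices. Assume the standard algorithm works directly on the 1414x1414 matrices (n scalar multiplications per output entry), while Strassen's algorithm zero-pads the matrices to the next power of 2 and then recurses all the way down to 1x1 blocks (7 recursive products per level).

Matrix multiplication for 1414x1414 matrices:

Strassen's algorithm requires power-of-2 dimensions. Pad 1414x1414 to 2048x2048 (next power of 2).

Standard algorithm: 1414^3 = 2827145944 multiplications
Strassen's algorithm: 7^(log2(2048)) = 7^11 = 1977326743 multiplications
Savings: 2827145944 - 1977326743 = 849819201 multiplications

Standard: 2827145944 multiplications (1414^3). Strassen: 1977326743 multiplications (7^11, after padding to 2048x2048). Strassen reduces 8 recursive multiplications to 7 at each level.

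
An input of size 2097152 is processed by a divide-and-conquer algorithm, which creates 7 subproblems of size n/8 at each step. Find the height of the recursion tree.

For divide and conquer with division factor 8:

Problem sizes at each level:
Level 0: 2097152
Level 1: 262144
Level 2: 32768
Level 3: 4096
Level 4: 512
Level 5: 64
Level 6: 8
Level 7: 1

The root is level 0 and the size-1 base case is level 7 (the tree spans levels 0 through 7, i.e. 8 levels counting the root), so the depth is the number of divisions: log_8(2097152) = 7

The recursion tree depth is log_8(2097152) = 7. At each level, the problem size is divided by 8, so it takes 7 divisions to reduce to a base case of size 1. The algorithm makes 7 recursive calls at each level.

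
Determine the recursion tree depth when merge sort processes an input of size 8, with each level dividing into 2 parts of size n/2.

For divide and conquer with division factor 2:

Problem sizes at each level:
Level 0: 8
Level 1: 4
Level 2: 2
Level 3: 1

The root is level 0 and the size-1 base case is level 3 (the tree spans levels 0 through 3, i.e. 4 levels counting the root), so the depth is the number of divisions: log_2(8) = 3

The recursion tree depth is log_2(8) = 3. At each level, the problem size is divided by 2, so it takes 3 divisions to reduce to a base case of size 1. The algorithm makes 2 recursive calls at each level.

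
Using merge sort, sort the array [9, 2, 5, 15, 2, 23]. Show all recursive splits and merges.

Merge sort trace:

Split: [9, 2, 5, 15, 2, 23] -> [9, 2, 5] and [15, 2, 23]
  Split: [9, 2, 5] -> [9] and [2, 5]
    Split: [2, 5] -> [2] and [5]
    Merge: [2] + [5] -> [2, 5]
  Merge: [9] + [2, 5] -> [2, 5, 9]
  Split: [15, 2, 23] -> [15] and [2, 23]
    Split: [2, 23] -> [2] and [23]
    Merge: [2] + [23] -> [2, 23]
  Merge: [15] + [2, 23] -> [2, 15, 23]
Merge: [2, 5, 9] + [2, 15, 23] -> [2, 2, 5, 9, 15, 23]

Final sorted array: [2, 2, 5, 9, 15, 23]

The merge sort proceeds by recursively splitting the array and merging sorted halves.
After all merges, the sorted array is [2, 2, 5, 9, 15, 23].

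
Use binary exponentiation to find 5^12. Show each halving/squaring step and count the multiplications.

Computing 5^12 by squaring (build up from 5^1; each line after the first costs one multiplication):

5^1 = 5
5^2 = (5^1)^2 = 5^2 = 25
5^3 = 5 * 5^2 = 5 * 25 = 125
5^6 = (5^3)^2 = 125^2 = 15625
5^12 = (5^6)^2 = 15625^2 = 244140625

Result: 244140625
Multiplications needed: 4 (4 lines after 5^1)

5^12 = 244140625. Using exponentiation by squaring, this requires 4 multiplications. The key idea: if the exponent is even, square the half-power; if odd, multiply by the base once.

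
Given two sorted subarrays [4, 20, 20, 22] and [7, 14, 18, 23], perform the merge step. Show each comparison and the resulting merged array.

Merging process:

Compare 4 vs 7: take 4 from left. Merged: [4]
Compare 20 vs 7: take 7 from right. Merged: [4, 7]
Compare 20 vs 14: take 14 from right. Merged: [4, 7, 14]
Compare 20 vs 18: take 18 from right. Merged: [4, 7, 14, 18]
Compare 20 vs 23: take 20 from left. Merged: [4, 7, 14, 18, 20]
Compare 20 vs 23: take 20 from left. Merged: [4, 7, 14, 18, 20, 20]
Compare 22 vs 23: take 22 from left. Merged: [4, 7, 14, 18, 20, 20, 22]
Append remaining from right: [23]. Merged: [4, 7, 14, 18, 20, 20, 22, 23]

Final merged array: [4, 7, 14, 18, 20, 20, 22, 23]
Total comparisons: 7

The merged array is [4, 7, 14, 18, 20, 20, 22, 23], requiring 7 comparisons. The merge step runs in O(n) time where n is the total number of elements.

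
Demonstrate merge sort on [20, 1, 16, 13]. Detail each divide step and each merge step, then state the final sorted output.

Merge sort trace:

Split: [20, 1, 16, 13] -> [20, 1] and [16, 13]
  Split: [20, 1] -> [20] and [1]
  Merge: [20] + [1] -> [1, 20]
  Split: [16, 13] -> [16] and [13]
  Merge: [16] + [13] -> [13, 16]
Merge: [1, 20] + [13, 16] -> [1, 13, 16, 20]

Final sorted array: [1, 13, 16, 20]

The merge sort proceeds by recursively splitting the array and merging sorted halves.
After all merges, the sorted array is [1, 13, 16, 20].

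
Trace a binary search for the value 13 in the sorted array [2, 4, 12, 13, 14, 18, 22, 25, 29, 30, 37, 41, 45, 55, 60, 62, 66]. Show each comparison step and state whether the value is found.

Binary search for 13 in [2, 4, 12, 13, 14, 18, 22, 25, 29, 30, 37, 41, 45, 55, 60, 62, 66]:

lo=0, hi=16, mid=8, arr[mid]=29 -> 29 > 13, search left half
lo=0, hi=7, mid=3, arr[mid]=13 -> Found target at index 3!

Binary search finds 13 at index 3 after 2 comparisons. The search repeatedly halves the search space by comparing with the middle element.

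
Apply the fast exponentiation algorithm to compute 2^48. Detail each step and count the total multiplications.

Computing 2^48 by squaring (build up from 2^1; each line after the first costs one multiplication):

2^1 = 2
2^2 = (2^1)^2 = 2^2 = 4
2^3 = 2 * 2^2 = 2 * 4 = 8
2^6 = (2^3)^2 = 8^2 = 64
2^12 = (2^6)^2 = 64^2 = 4096
2^24 = (2^12)^2 = 4096^2 = 16777216
2^48 = (2^24)^2 = 16777216^2 = 281474976710656

Result: 281474976710656
Multiplications needed: 6 (6 lines after 2^1)

2^48 = 281474976710656. Using exponentiation by squaring, this requires 6 multiplications. The key idea: if the exponent is even, square the half-power; if odd, multiply by the base once.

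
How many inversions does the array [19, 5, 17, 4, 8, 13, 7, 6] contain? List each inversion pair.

Finding inversions in [19, 5, 17, 4, 8, 13, 7, 6]:

(0, 1): arr[0]=19 > arr[1]=5
(0, 2): arr[0]=19 > arr[2]=17
(0, 3): arr[0]=19 > arr[3]=4
(0, 4): arr[0]=19 > arr[4]=8
(0, 5): arr[0]=19 > arr[5]=13
(0, 6): arr[0]=19 > arr[6]=7
(0, 7): arr[0]=19 > arr[7]=6
(1, 3): arr[1]=5 > arr[3]=4
(2, 3): arr[2]=17 > arr[3]=4
(2, 4): arr[2]=17 > arr[4]=8
(2, 5): arr[2]=17 > arr[5]=13
(2, 6): arr[2]=17 > arr[6]=7
(2, 7): arr[2]=17 > arr[7]=6
(4, 6): arr[4]=8 > arr[6]=7
(4, 7): arr[4]=8 > arr[7]=6
(5, 6): arr[5]=13 > arr[6]=7
(5, 7): arr[5]=13 > arr[7]=6
(6, 7): arr[6]=7 > arr[7]=6

Total inversions: 18

The array has 18 inversion(s): (0,1), (0,2), (0,3), (0,4), (0,5), (0,6), (0,7), (1,3), (2,3), (2,4), (2,5), (2,6), (2,7), (4,6), (4,7), (5,6), (5,7), (6,7). Each pair (i,j) satisfies i < j and arr[i] > arr[j].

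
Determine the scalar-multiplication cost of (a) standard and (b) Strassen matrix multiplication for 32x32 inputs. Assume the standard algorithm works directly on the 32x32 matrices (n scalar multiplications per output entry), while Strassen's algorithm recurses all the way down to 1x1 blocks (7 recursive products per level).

Matrix multiplication for 32x32 matrices:

Standard algorithm: 32^3 = 32768 multiplications
Strassen's algorithm: 7^(log2(32)) = 7^5 = 16807 multiplications
Savings: 32768 - 16807 = 15961 multiplications

Standard: 32768 multiplications (32^3). Strassen: 16807 multiplications (7^5). Strassen reduces 8 recursive multiplications to 7 at each level.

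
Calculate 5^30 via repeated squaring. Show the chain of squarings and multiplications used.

Computing 5^30 by squaring (build up from 5^1; each line after the first costs one multiplication):

5^1 = 5
5^2 = (5^1)^2 = 5^2 = 25
5^3 = 5 * 5^2 = 5 * 25 = 125
5^6 = (5^3)^2 = 125^2 = 15625
5^7 = 5 * 5^6 = 5 * 15625 = 78125
5^14 = (5^7)^2 = 78125^2 = 6103515625
5^15 = 5 * 5^14 = 5 * 6103515625 = 30517578125
5^30 = (5^15)^2 = 30517578125^2 = 931322574615478515625

Result: 931322574615478515625
Multiplications needed: 7 (7 lines after 5^1)

5^30 = 931322574615478515625. Using exponentiation by squaring, this requires 7 multiplications. The key idea: if the exponent is even, square the half-power; if odd, multiply by the base once.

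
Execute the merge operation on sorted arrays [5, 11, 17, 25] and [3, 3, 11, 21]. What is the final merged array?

Merging process:

Compare 5 vs 3: take 3 from right. Merged: [3]
Compare 5 vs 3: take 3 from right. Merged: [3, 3]
Compare 5 vs 11: take 5 from left. Merged: [3, 3, 5]
Compare 11 vs 11: take 11 from left. Merged: [3, 3, 5, 11]
Compare 17 vs 11: take 11 from right. Merged: [3, 3, 5, 11, 11]
Compare 17 vs 21: take 17 from left. Merged: [3, 3, 5, 11, 11, 17]
Compare 25 vs 21: take 21 from right. Merged: [3, 3, 5, 11, 11, 17, 21]
Append remaining from left: [25]. Merged: [3, 3, 5, 11, 11, 17, 21, 25]

Final merged array: [3, 3, 5, 11, 11, 17, 21, 25]
Total comparisons: 7

The merged array is [3, 3, 5, 11, 11, 17, 21, 25], requiring 7 comparisons. The merge step runs in O(n) time where n is the total number of elements.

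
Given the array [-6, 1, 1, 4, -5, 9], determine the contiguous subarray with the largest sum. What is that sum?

Using Kadane's algorithm on [-6, 1, 1, 4, -5, 9]:

Scanning through the array:
Position 1 (value 1): max_ending_here = 1, max_so_far = 1
Position 2 (value 1): max_ending_here = 2, max_so_far = 2
Position 3 (value 4): max_ending_here = 6, max_so_far = 6
Position 4 (value -5): max_ending_here = 1, max_so_far = 6
Position 5 (value 9): max_ending_here = 10, max_so_far = 10

Maximum subarray: [1, 1, 4, -5, 9]
Maximum sum: 10

The maximum subarray is [1, 1, 4, -5, 9] with sum 10. This subarray runs from index 1 to index 5.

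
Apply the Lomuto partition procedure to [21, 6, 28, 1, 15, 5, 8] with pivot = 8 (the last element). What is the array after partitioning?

Lomuto partition with pivot = 8:

Initial array: [21, 6, 28, 1, 15, 5, 8]

arr[0]=21 > 8: no swap
arr[1]=6 <= 8: swap with position 0, array becomes [6, 21, 28, 1, 15, 5, 8]
arr[2]=28 > 8: no swap
arr[3]=1 <= 8: swap with position 1, array becomes [6, 1, 28, 21, 15, 5, 8]
arr[4]=15 > 8: no swap
arr[5]=5 <= 8: swap with position 2, array becomes [6, 1, 5, 21, 15, 28, 8]

Place pivot at position 3: [6, 1, 5, 8, 15, 28, 21]
Pivot position: 3

After partitioning with pivot 8, the array becomes [6, 1, 5, 8, 15, 28, 21]. The pivot is placed at index 3. All elements to the left of the pivot are <= 8, and all elements to the right are > 8.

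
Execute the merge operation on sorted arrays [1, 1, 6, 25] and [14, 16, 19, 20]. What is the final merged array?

Merging process:

Compare 1 vs 14: take 1 from left. Merged: [1]
Compare 1 vs 14: take 1 from left. Merged: [1, 1]
Compare 6 vs 14: take 6 from left. Merged: [1, 1, 6]
Compare 25 vs 14: take 14 from right. Merged: [1, 1, 6, 14]
Compare 25 vs 16: take 16 from right. Merged: [1, 1, 6, 14, 16]
Compare 25 vs 19: take 19 from right. Merged: [1, 1, 6, 14, 16, 19]
Compare 25 vs 20: take 20 from right. Merged: [1, 1, 6, 14, 16, 19, 20]
Append remaining from left: [25]. Merged: [1, 1, 6, 14, 16, 19, 20, 25]

Final merged array: [1, 1, 6, 14, 16, 19, 20, 25]
Total comparisons: 7

The merged array is [1, 1, 6, 14, 16, 19, 20, 25], requiring 7 comparisons. The merge step runs in O(n) time where n is the total number of elements.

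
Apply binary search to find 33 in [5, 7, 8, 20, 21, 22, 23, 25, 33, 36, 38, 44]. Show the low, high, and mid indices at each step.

Binary search for 33 in [5, 7, 8, 20, 21, 22, 23, 25, 33, 36, 38, 44]:

lo=0, hi=11, mid=5, arr[mid]=22 -> 22 < 33, search right half
lo=6, hi=11, mid=8, arr[mid]=33 -> Found target at index 8!

Binary search finds 33 at index 8 after 2 comparisons. The search repeatedly halves the search space by comparing with the middle element.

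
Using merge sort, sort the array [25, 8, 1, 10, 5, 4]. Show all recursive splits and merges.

Merge sort trace:

Split: [25, 8, 1, 10, 5, 4] -> [25, 8, 1] and [10, 5, 4]
  Split: [25, 8, 1] -> [25] and [8, 1]
    Split: [8, 1] -> [8] and [1]
    Merge: [8] + [1] -> [1, 8]
  Merge: [25] + [1, 8] -> [1, 8, 25]
  Split: [10, 5, 4] -> [10] and [5, 4]
    Split: [5, 4] -> [5] and [4]
    Merge: [5] + [4] -> [4, 5]
  Merge: [10] + [4, 5] -> [4, 5, 10]
Merge: [1, 8, 25] + [4, 5, 10] -> [1, 4, 5, 8, 10, 25]

Final sorted array: [1, 4, 5, 8, 10, 25]

The merge sort proceeds by recursively splitting the array and merging sorted halves.
After all merges, the sorted array is [1, 4, 5, 8, 10, 25].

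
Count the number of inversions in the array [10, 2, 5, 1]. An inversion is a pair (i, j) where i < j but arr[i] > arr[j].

Finding inversions in [10, 2, 5, 1]:

(0, 1): arr[0]=10 > arr[1]=2
(0, 2): arr[0]=10 > arr[2]=5
(0, 3): arr[0]=10 > arr[3]=1
(1, 3): arr[1]=2 > arr[3]=1
(2, 3): arr[2]=5 > arr[3]=1

Total inversions: 5

The array has 5 inversion(s): (0,1), (0,2), (0,3), (1,3), (2,3). Each pair (i,j) satisfies i < j and arr[i] > arr[j].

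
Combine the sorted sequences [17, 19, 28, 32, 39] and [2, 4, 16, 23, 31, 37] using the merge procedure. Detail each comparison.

Merging process:

Compare 17 vs 2: take 2 from right. Merged: [2]
Compare 17 vs 4: take 4 from right. Merged: [2, 4]
Compare 17 vs 16: take 16 from right. Merged: [2, 4, 16]
Compare 17 vs 23: take 17 from left. Merged: [2, 4, 16, 17]
Compare 19 vs 23: take 19 from left. Merged: [2, 4, 16, 17, 19]
Compare 28 vs 23: take 23 from right. Merged: [2, 4, 16, 17, 19, 23]
Compare 28 vs 31: take 28 from left. Merged: [2, 4, 16, 17, 19, 23, 28]
Compare 32 vs 31: take 31 from right. Merged: [2, 4, 16, 17, 19, 23, 28, 31]
Compare 32 vs 37: take 32 from left. Merged: [2, 4, 16, 17, 19, 23, 28, 31, 32]
Compare 39 vs 37: take 37 from right. Merged: [2, 4, 16, 17, 19, 23, 28, 31, 32, 37]
Append remaining from left: [39]. Merged: [2, 4, 16, 17, 19, 23, 28, 31, 32, 37, 39]

Final merged array: [2, 4, 16, 17, 19, 23, 28, 31, 32, 37, 39]
Total comparisons: 10

The merged array is [2, 4, 16, 17, 19, 23, 28, 31, 32, 37, 39], requiring 10 comparisons. The merge step runs in O(n) time where n is the total number of elements.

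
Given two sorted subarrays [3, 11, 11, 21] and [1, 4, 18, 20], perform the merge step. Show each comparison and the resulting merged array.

Merging process:

Compare 3 vs 1: take 1 from right. Merged: [1]
Compare 3 vs 4: take 3 from left. Merged: [1, 3]
Compare 11 vs 4: take 4 from right. Merged: [1, 3, 4]
Compare 11 vs 18: take 11 from left. Merged: [1, 3, 4, 11]
Compare 11 vs 18: take 11 from left. Merged: [1, 3, 4, 11, 11]
Compare 21 vs 18: take 18 from right. Merged: [1, 3, 4, 11, 11, 18]
Compare 21 vs 20: take 20 from right. Merged: [1, 3, 4, 11, 11, 18, 20]
Append remaining from left: [21]. Merged: [1, 3, 4, 11, 11, 18, 20, 21]

Final merged array: [1, 3, 4, 11, 11, 18, 20, 21]
Total comparisons: 7

The merged array is [1, 3, 4, 11, 11, 18, 20, 21], requiring 7 comparisons. The merge step runs in O(n) time where n is the total number of elements.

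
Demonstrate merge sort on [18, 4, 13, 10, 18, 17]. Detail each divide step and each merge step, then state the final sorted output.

Merge sort trace:

Split: [18, 4, 13, 10, 18, 17] -> [18, 4, 13] and [10, 18, 17]
  Split: [18, 4, 13] -> [18] and [4, 13]
    Split: [4, 13] -> [4] and [13]
    Merge: [4] + [13] -> [4, 13]
  Merge: [18] + [4, 13] -> [4, 13, 18]
  Split: [10, 18, 17] -> [10] and [18, 17]
    Split: [18, 17] -> [18] and [17]
    Merge: [18] + [17] -> [17, 18]
  Merge: [10] + [17, 18] -> [10, 17, 18]
Merge: [4, 13, 18] + [10, 17, 18] -> [4, 10, 13, 17, 18, 18]

Final sorted array: [4, 10, 13, 17, 18, 18]

The merge sort proceeds by recursively splitting the array and merging sorted halves.
After all merges, the sorted array is [4, 10, 13, 17, 18, 18].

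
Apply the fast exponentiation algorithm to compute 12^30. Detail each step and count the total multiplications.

Computing 12^30 by squaring (build up from 12^1; each line after the first costs one multiplication):

12^1 = 12
12^2 = (12^1)^2 = 12^2 = 144
12^3 = 12 * 12^2 = 12 * 144 = 1728
12^6 = (12^3)^2 = 1728^2 = 2985984
12^7 = 12 * 12^6 = 12 * 2985984 = 35831808
12^14 = (12^7)^2 = 35831808^2 = 1283918464548864
12^15 = 12 * 12^14 = 12 * 1283918464548864 = 15407021574586368
12^30 = (12^15)^2 = 15407021574586368^2 = 237376313799769806328950291431424

Result: 237376313799769806328950291431424
Multiplications needed: 7 (7 lines after 12^1)

12^30 = 237376313799769806328950291431424. Using exponentiation by squaring, this requires 7 multiplications. The key idea: if the exponent is even, square the half-power; if odd, multiply by the base once.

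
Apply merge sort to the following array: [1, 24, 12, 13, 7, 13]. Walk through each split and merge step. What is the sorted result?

Merge sort trace:

Split: [1, 24, 12, 13, 7, 13] -> [1, 24, 12] and [13, 7, 13]
  Split: [1, 24, 12] -> [1] and [24, 12]
    Split: [24, 12] -> [24] and [12]
    Merge: [24] + [12] -> [12, 24]
  Merge: [1] + [12, 24] -> [1, 12, 24]
  Split: [13, 7, 13] -> [13] and [7, 13]
    Split: [7, 13] -> [7] and [13]
    Merge: [7] + [13] -> [7, 13]
  Merge: [13] + [7, 13] -> [7, 13, 13]
Merge: [1, 12, 24] + [7, 13, 13] -> [1, 7, 12, 13, 13, 24]

Final sorted array: [1, 7, 12, 13, 13, 24]

The merge sort proceeds by recursively splitting the array and merging sorted halves.
After all merges, the sorted array is [1, 7, 12, 13, 13, 24].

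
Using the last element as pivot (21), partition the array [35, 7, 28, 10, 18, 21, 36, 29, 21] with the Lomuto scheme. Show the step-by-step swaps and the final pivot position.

Lomuto partition with pivot = 21:

Initial array: [35, 7, 28, 10, 18, 21, 36, 29, 21]

arr[0]=35 > 21: no swap
arr[1]=7 <= 21: swap with position 0, array becomes [7, 35, 28, 10, 18, 21, 36, 29, 21]
arr[2]=28 > 21: no swap
arr[3]=10 <= 21: swap with position 1, array becomes [7, 10, 28, 35, 18, 21, 36, 29, 21]
arr[4]=18 <= 21: swap with position 2, array becomes [7, 10, 18, 35, 28, 21, 36, 29, 21]
arr[5]=21 <= 21: swap with position 3, array becomes [7, 10, 18, 21, 28, 35, 36, 29, 21]
arr[6]=36 > 21: no swap
arr[7]=29 > 21: no swap

Place pivot at position 4: [7, 10, 18, 21, 21, 35, 36, 29, 28]
Pivot position: 4

After partitioning with pivot 21, the array becomes [7, 10, 18, 21, 21, 35, 36, 29, 28]. The pivot is placed at index 4. All elements to the left of the pivot are <= 21, and all elements to the right are > 21.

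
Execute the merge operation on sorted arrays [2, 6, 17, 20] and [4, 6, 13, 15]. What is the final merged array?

Merging process:

Compare 2 vs 4: take 2 from left. Merged: [2]
Compare 6 vs 4: take 4 from right. Merged: [2, 4]
Compare 6 vs 6: take 6 from left. Merged: [2, 4, 6]
Compare 17 vs 6: take 6 from right. Merged: [2, 4, 6, 6]
Compare 17 vs 13: take 13 from right. Merged: [2, 4, 6, 6, 13]
Compare 17 vs 15: take 15 from right. Merged: [2, 4, 6, 6, 13, 15]
Append remaining from left: [17, 20]. Merged: [2, 4, 6, 6, 13, 15, 17, 20]

Final merged array: [2, 4, 6, 6, 13, 15, 17, 20]
Total comparisons: 6

The merged array is [2, 4, 6, 6, 13, 15, 17, 20], requiring 6 comparisons. The merge step runs in O(n) time where n is the total number of elements.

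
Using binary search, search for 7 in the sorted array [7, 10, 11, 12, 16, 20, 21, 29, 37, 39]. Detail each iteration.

Binary search for 7 in [7, 10, 11, 12, 16, 20, 21, 29, 37, 39]:

lo=0, hi=9, mid=4, arr[mid]=16 -> 16 > 7, search left half
lo=0, hi=3, mid=1, arr[mid]=10 -> 10 > 7, search left half
lo=0, hi=0, mid=0, arr[mid]=7 -> Found target at index 0!

Binary search finds 7 at index 0 after 3 comparisons. The search repeatedly halves the search space by comparing with the middle element.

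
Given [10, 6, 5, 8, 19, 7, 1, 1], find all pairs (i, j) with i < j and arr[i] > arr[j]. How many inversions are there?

Finding inversions in [10, 6, 5, 8, 19, 7, 1, 1]:

(0, 1): arr[0]=10 > arr[1]=6
(0, 2): arr[0]=10 > arr[2]=5
(0, 3): arr[0]=10 > arr[3]=8
(0, 5): arr[0]=10 > arr[5]=7
(0, 6): arr[0]=10 > arr[6]=1
(0, 7): arr[0]=10 > arr[7]=1
(1, 2): arr[1]=6 > arr[2]=5
(1, 6): arr[1]=6 > arr[6]=1
(1, 7): arr[1]=6 > arr[7]=1
(2, 6): arr[2]=5 > arr[6]=1
(2, 7): arr[2]=5 > arr[7]=1
(3, 5): arr[3]=8 > arr[5]=7
(3, 6): arr[3]=8 > arr[6]=1
(3, 7): arr[3]=8 > arr[7]=1
(4, 5): arr[4]=19 > arr[5]=7
(4, 6): arr[4]=19 > arr[6]=1
(4, 7): arr[4]=19 > arr[7]=1
(5, 6): arr[5]=7 > arr[6]=1
(5, 7): arr[5]=7 > arr[7]=1

Total inversions: 19

The array has 19 inversion(s): (0,1), (0,2), (0,3), (0,5), (0,6), (0,7), (1,2), (1,6), (1,7), (2,6), (2,7), (3,5), (3,6), (3,7), (4,5), (4,6), (4,7), (5,6), (5,7). Each pair (i,j) satisfies i < j and arr[i] > arr[j].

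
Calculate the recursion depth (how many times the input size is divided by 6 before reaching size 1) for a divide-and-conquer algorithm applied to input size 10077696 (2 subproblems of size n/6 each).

For divide and conquer with division factor 6:

Problem sizes at each level:
Level 0: 10077696
Level 1: 1679616
Level 2: 279936
Level 3: 46656
Level 4: 7776
Level 5: 1296
Level 6: 216
Level 7: 36
Level 8: 6
Level 9: 1

The root is level 0 and the size-1 base case is level 9 (the tree spans levels 0 through 9, i.e. 10 levels counting the root), so the depth is the number of divisions: log_6(10077696) = 9

The recursion tree depth is log_6(10077696) = 9. At each level, the problem size is divided by 6, so it takes 9 divisions to reduce to a base case of size 1. The algorithm makes 2 recursive calls at each level.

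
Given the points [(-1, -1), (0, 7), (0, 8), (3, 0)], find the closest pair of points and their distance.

Computing all pairwise distances among 4 points:

d((-1, -1), (0, 7)) = 8.0623
d((-1, -1), (0, 8)) = 9.0554
d((-1, -1), (3, 0)) = 4.1231
d((0, 7), (0, 8)) = 1.0 <-- minimum
d((0, 7), (3, 0)) = 7.6158
d((0, 8), (3, 0)) = 8.544

Closest pair: (0, 7) and (0, 8) with distance 1.0

The closest pair is (0, 7) and (0, 8) with Euclidean distance 1.0. For 4 points, brute-force pairwise comparison is shown above. For large n, the divide-and-conquer algorithm (sort by x, recurse on halves, check the dividing strip) achieves O(n log n).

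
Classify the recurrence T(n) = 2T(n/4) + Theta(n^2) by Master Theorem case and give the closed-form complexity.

Master Theorem for T(n) = 2T(n/4) + O(n^2):

a = 2, b = 4, c = 2
log_b(a) = log_4(2) = 0.5000

Case 3: c = 2 > log_4(2) = 0.5000
T(n) = O(n^2) = O(n^2)

For T(n) = 2T(n/4) + O(n^2): log_4(2) = 0.5000. This is Case 3 of the Master Theorem (c > log_b(a), work dominated by root), giving O(n^2).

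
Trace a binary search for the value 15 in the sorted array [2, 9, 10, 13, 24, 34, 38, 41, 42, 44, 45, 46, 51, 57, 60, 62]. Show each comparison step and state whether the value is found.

Binary search for 15 in [2, 9, 10, 13, 24, 34, 38, 41, 42, 44, 45, 46, 51, 57, 60, 62]:

lo=0, hi=15, mid=7, arr[mid]=41 -> 41 > 15, search left half
lo=0, hi=6, mid=3, arr[mid]=13 -> 13 < 15, search right half
lo=4, hi=6, mid=5, arr[mid]=34 -> 34 > 15, search left half
lo=4, hi=4, mid=4, arr[mid]=24 -> 24 > 15, search left half
lo=4 > hi=3, target 15 not found

Binary search determines that 15 is not in the array after 4 comparisons. The search space was exhausted without finding the target.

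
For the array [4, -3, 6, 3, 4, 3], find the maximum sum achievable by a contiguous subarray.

Using Kadane's algorithm on [4, -3, 6, 3, 4, 3]:

Scanning through the array:
Position 1 (value -3): max_ending_here = 1, max_so_far = 4
Position 2 (value 6): max_ending_here = 7, max_so_far = 7
Position 3 (value 3): max_ending_here = 10, max_so_far = 10
Position 4 (value 4): max_ending_here = 14, max_so_far = 14
Position 5 (value 3): max_ending_here = 17, max_so_far = 17

Maximum subarray: [4, -3, 6, 3, 4, 3]
Maximum sum: 17

The maximum subarray is [4, -3, 6, 3, 4, 3] with sum 17. This subarray runs from index 0 to index 5.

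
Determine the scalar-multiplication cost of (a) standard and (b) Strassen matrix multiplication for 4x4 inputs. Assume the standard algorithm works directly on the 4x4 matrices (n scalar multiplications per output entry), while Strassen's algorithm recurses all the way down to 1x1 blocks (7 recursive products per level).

Matrix multiplication for 4x4 matrices:

Standard algorithm: 4^3 = 64 multiplications
Strassen's algorithm: 7^(log2(4)) = 7^2 = 49 multiplications
Savings: 64 - 49 = 15 multiplications

Standard: 64 multiplications (4^3). Strassen: 49 multiplications (7^2). Strassen reduces 8 recursive multiplications to 7 at each level.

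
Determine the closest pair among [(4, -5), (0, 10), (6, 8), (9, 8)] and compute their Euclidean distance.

Computing all pairwise distances among 4 points:

d((4, -5), (0, 10)) = 15.5242
d((4, -5), (6, 8)) = 13.1529
d((4, -5), (9, 8)) = 13.9284
d((0, 10), (6, 8)) = 6.3246
d((0, 10), (9, 8)) = 9.2195
d((6, 8), (9, 8)) = 3.0 <-- minimum

Closest pair: (6, 8) and (9, 8) with distance 3.0

The closest pair is (6, 8) and (9, 8) with Euclidean distance 3.0. For 4 points, brute-force pairwise comparison is shown above. For large n, the divide-and-conquer algorithm (sort by x, recurse on halves, check the dividing strip) achieves O(n log n).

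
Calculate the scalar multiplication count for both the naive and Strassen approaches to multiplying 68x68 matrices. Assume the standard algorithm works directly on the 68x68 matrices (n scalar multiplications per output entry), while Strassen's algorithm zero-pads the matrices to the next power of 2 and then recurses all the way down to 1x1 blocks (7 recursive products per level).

Matrix multiplication for 68x68 matrices:

Strassen's algorithm requires power-of-2 dimensions. Pad 68x68 to 128x128 (next power of 2).

Standard algorithm: 68^3 = 314432 multiplications
Strassen's algorithm: 7^(log2(128)) = 7^7 = 823543 multiplications
Difference: 314432 - 823543 = -509111 (Strassen uses MORE here due to padding overhead — for small or just-over-power-of-2 n, padding can outweigh the per-level savings)

Standard: 314432 multiplications (68^3). Strassen: 823543 multiplications (7^7, after padding to 128x128). Strassen reduces 8 recursive multiplications to 7 at each level.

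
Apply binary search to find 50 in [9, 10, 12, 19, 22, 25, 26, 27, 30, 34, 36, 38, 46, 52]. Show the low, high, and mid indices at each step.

Binary search for 50 in [9, 10, 12, 19, 22, 25, 26, 27, 30, 34, 36, 38, 46, 52]:

lo=0, hi=13, mid=6, arr[mid]=26 -> 26 < 50, search right half
lo=7, hi=13, mid=10, arr[mid]=36 -> 36 < 50, search right half
lo=11, hi=13, mid=12, arr[mid]=46 -> 46 < 50, search right half
lo=13, hi=13, mid=13, arr[mid]=52 -> 52 > 50, search left half
lo=13 > hi=12, target 50 not found

Binary search determines that 50 is not in the array after 4 comparisons. The search space was exhausted without finding the target.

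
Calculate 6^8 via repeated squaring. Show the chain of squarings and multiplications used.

Computing 6^8 by squaring (build up from 6^1; each line after the first costs one multiplication):

6^1 = 6
6^2 = (6^1)^2 = 6^2 = 36
6^4 = (6^2)^2 = 36^2 = 1296
6^8 = (6^4)^2 = 1296^2 = 1679616

Result: 1679616
Multiplications needed: 3 (3 lines after 6^1)

6^8 = 1679616. Using exponentiation by squaring, this requires 3 multiplications. The key idea: if the exponent is even, square the half-power; if odd, multiply by the base once.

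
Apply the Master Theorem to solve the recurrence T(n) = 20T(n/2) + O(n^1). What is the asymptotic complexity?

Master Theorem for T(n) = 20T(n/2) + O(n^1):

a = 20, b = 2, c = 1
log_b(a) = log_2(20) = 4.3219

Case 1: c = 1 < log_2(20) = 4.3219
T(n) = O(n^(log_2 20))

For T(n) = 20T(n/2) + O(n^1): log_2(20) = 4.3219. This is Case 1 of the Master Theorem (c < log_b(a), work dominated by leaves), giving O(n^(log_2 20)).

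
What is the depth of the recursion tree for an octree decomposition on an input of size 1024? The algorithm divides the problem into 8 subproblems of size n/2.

For divide and conquer with division factor 2:

Problem sizes at each level:
Level 0: 1024
Level 1: 512
Level 2: 256
Level 3: 128
Level 4: 64
Level 5: 32
Level 6: 16
Level 7: 8
Level 8: 4
Level 9: 2
Level 10: 1

The root is level 0 and the size-1 base case is level 10 (the tree spans levels 0 through 10, i.e. 11 levels counting the root), so the depth is the number of divisions: log_2(1024) = 10

The recursion tree depth is log_2(1024) = 10. At each level, the problem size is divided by 2, so it takes 10 divisions to reduce to a base case of size 1. The algorithm makes 8 recursive calls at each level.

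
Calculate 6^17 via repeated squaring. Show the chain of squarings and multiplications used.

Computing 6^17 by squaring (build up from 6^1; each line after the first costs one multiplication):

6^1 = 6
6^2 = (6^1)^2 = 6^2 = 36
6^4 = (6^2)^2 = 36^2 = 1296
6^8 = (6^4)^2 = 1296^2 = 1679616
6^16 = (6^8)^2 = 1679616^2 = 2821109907456
6^17 = 6 * 6^16 = 6 * 2821109907456 = 16926659444736

Result: 16926659444736
Multiplications needed: 5 (5 lines after 6^1)

6^17 = 16926659444736. Using exponentiation by squaring, this requires 5 multiplications. The key idea: if the exponent is even, square the half-power; if odd, multiply by the base once.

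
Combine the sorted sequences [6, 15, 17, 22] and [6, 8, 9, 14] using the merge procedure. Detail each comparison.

Merging process:

Compare 6 vs 6: take 6 from left. Merged: [6]
Compare 15 vs 6: take 6 from right. Merged: [6, 6]
Compare 15 vs 8: take 8 from right. Merged: [6, 6, 8]
Compare 15 vs 9: take 9 from right. Merged: [6, 6, 8, 9]
Compare 15 vs 14: take 14 from right. Merged: [6, 6, 8, 9, 14]
Append remaining from left: [15, 17, 22]. Merged: [6, 6, 8, 9, 14, 15, 17, 22]

Final merged array: [6, 6, 8, 9, 14, 15, 17, 22]
Total comparisons: 5

The merged array is [6, 6, 8, 9, 14, 15, 17, 22], requiring 5 comparisons. The merge step runs in O(n) time where n is the total number of elements.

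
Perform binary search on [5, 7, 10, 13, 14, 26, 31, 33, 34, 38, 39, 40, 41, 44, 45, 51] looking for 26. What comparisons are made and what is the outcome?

Binary search for 26 in [5, 7, 10, 13, 14, 26, 31, 33, 34, 38, 39, 40, 41, 44, 45, 51]:

lo=0, hi=15, mid=7, arr[mid]=33 -> 33 > 26, search left half
lo=0, hi=6, mid=3, arr[mid]=13 -> 13 < 26, search right half
lo=4, hi=6, mid=5, arr[mid]=26 -> Found target at index 5!

Binary search finds 26 at index 5 after 3 comparisons. The search repeatedly halves the search space by comparing with the middle element.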